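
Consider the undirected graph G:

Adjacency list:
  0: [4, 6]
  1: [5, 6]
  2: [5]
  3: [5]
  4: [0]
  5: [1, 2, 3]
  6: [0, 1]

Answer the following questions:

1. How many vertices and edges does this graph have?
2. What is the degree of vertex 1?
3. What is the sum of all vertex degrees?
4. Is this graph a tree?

Count: 7 vertices, 6 edges.
Vertex 1 has neighbors [5, 6], degree = 2.
Handshaking lemma: 2 * 6 = 12.
A graph is a tree iff it is connected and has exactly n-1 edges. This graph is connected (all 7 vertices in one component) and has 7-1 = 6 edges. It is a tree.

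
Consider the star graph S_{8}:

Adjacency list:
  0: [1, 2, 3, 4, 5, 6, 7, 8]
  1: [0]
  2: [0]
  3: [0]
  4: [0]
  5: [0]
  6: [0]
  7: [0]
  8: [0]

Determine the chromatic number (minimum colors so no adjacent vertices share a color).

S_{8} has one hub adjacent to 8 leaves; leaves are pairwise non-adjacent.
Color the hub 0 and every leaf 1.
Chromatic number = 2.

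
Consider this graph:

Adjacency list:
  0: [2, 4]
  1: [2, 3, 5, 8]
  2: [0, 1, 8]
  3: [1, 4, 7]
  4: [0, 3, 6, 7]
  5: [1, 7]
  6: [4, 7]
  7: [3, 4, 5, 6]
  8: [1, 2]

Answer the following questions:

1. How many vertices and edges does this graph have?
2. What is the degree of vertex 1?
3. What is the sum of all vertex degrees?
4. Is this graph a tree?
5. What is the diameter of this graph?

Count: 9 vertices, 13 edges.
Vertex 1 has neighbors [2, 3, 5, 8], degree = 4.
Handshaking lemma: 2 * 13 = 26.
A tree on 9 vertices has 8 edges. This graph has 13 edges (5 extra). Not a tree.
Diameter (longest shortest path) = 4.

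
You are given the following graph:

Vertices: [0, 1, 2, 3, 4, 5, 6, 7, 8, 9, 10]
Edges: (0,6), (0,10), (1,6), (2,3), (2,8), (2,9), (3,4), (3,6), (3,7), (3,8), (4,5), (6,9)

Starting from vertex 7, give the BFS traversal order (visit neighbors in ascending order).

BFS from vertex 7 (neighbors processed in ascending order):
Visit order: 7, 3, 2, 4, 6, 8, 9, 5, 0, 1, 10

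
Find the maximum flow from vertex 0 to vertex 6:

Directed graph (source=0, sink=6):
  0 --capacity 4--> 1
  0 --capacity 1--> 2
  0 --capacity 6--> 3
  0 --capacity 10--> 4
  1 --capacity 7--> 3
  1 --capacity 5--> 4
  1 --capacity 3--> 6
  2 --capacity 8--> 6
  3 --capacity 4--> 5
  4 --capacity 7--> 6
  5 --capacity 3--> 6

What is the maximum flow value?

Computing max flow:
  Flow on (0->1): 3/4
  Flow on (0->2): 1/1
  Flow on (0->3): 3/6
  Flow on (0->4): 7/10
  Flow on (1->6): 3/3
  Flow on (2->6): 1/8
  Flow on (3->5): 3/4
  Flow on (4->6): 7/7
  Flow on (5->6): 3/3
Maximum flow = 14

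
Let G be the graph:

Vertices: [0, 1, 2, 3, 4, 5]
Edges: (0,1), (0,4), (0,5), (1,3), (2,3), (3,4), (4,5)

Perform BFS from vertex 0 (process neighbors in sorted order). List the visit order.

BFS from vertex 0 (neighbors processed in ascending order):
Visit order: 0, 1, 4, 5, 3, 2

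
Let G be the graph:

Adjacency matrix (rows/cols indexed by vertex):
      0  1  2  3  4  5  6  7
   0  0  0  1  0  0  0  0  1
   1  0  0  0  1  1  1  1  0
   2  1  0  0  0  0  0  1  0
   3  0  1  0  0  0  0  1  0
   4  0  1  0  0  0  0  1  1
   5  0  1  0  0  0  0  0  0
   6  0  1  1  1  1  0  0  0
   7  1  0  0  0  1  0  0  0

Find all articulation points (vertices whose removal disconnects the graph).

An articulation point is a vertex whose removal disconnects the graph.
Articulation points: [1]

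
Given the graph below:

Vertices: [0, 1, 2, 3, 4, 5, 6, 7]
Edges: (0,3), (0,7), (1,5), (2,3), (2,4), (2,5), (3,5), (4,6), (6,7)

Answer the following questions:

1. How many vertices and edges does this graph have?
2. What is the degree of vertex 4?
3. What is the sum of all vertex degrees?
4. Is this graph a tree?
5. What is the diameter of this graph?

Count: 8 vertices, 9 edges.
Vertex 4 has neighbors [2, 6], degree = 2.
Handshaking lemma: 2 * 9 = 18.
A tree on 8 vertices has 7 edges. This graph has 9 edges (2 extra). Not a tree.
Diameter (longest shortest path) = 4.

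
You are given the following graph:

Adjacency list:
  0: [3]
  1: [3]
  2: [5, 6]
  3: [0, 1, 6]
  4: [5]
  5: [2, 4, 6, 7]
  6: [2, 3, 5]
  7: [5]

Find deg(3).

Vertex 3 has neighbors [0, 1, 6], so deg(3) = 3.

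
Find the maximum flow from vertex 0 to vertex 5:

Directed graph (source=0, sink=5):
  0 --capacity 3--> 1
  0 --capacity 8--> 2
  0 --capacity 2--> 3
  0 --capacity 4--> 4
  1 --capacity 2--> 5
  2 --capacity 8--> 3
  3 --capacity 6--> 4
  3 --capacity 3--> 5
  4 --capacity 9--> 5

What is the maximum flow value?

Computing max flow:
  Flow on (0->1): 2/3
  Flow on (0->2): 8/8
  Flow on (0->3): 1/2
  Flow on (0->4): 3/4
  Flow on (1->5): 2/2
  Flow on (2->3): 8/8
  Flow on (3->4): 6/6
  Flow on (3->5): 3/3
  Flow on (4->5): 9/9
Maximum flow = 14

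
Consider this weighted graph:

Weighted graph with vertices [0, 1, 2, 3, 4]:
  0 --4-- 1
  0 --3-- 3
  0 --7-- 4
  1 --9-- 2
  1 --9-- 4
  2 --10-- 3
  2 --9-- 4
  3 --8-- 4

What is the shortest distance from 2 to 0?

Using Dijkstra's algorithm from vertex 2:
Shortest path: 2 -> 1 -> 0
Total weight: 9 + 4 = 13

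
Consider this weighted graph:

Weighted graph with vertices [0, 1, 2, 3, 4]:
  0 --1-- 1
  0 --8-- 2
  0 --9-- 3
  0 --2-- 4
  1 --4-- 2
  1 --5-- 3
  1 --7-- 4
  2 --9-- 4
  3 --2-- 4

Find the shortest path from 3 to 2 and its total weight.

Using Dijkstra's algorithm from vertex 3:
Shortest path: 3 -> 1 -> 2
Total weight: 5 + 4 = 9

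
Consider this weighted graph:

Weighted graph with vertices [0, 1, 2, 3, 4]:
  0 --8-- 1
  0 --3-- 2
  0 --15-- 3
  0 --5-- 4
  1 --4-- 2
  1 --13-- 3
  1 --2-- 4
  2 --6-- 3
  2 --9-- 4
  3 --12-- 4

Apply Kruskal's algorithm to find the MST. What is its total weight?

Applying Kruskal's algorithm (sort edges by weight, add if no cycle):
  Add (1,4) w=2
  Add (0,2) w=3
  Add (1,2) w=4
  Skip (0,4) w=5 (creates cycle)
  Add (2,3) w=6
  Skip (0,1) w=8 (creates cycle)
  Skip (2,4) w=9 (creates cycle)
  Skip (3,4) w=12 (creates cycle)
  Skip (1,3) w=13 (creates cycle)
  Skip (0,3) w=15 (creates cycle)
MST weight = 15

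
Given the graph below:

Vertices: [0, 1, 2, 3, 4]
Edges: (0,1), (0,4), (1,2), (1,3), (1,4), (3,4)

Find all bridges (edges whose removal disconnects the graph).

A bridge is an edge whose removal increases the number of connected components.
Bridges found: (1,2)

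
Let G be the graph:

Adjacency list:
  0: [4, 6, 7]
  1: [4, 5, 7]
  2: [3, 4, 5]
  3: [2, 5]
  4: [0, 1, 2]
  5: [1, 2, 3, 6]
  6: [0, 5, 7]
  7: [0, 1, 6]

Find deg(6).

Vertex 6 has neighbors [0, 5, 7], so deg(6) = 3.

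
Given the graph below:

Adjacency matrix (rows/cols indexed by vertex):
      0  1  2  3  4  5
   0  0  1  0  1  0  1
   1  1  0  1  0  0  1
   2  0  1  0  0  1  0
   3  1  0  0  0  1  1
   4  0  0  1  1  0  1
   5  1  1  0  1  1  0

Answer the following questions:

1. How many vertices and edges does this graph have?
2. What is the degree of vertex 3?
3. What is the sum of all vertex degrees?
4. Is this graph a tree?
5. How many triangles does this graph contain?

Count: 6 vertices, 9 edges.
Vertex 3 has neighbors [0, 4, 5], degree = 3.
Handshaking lemma: 2 * 9 = 18.
A tree on 6 vertices has 5 edges. This graph has 9 edges (4 extra). Not a tree.
Number of triangles = 3.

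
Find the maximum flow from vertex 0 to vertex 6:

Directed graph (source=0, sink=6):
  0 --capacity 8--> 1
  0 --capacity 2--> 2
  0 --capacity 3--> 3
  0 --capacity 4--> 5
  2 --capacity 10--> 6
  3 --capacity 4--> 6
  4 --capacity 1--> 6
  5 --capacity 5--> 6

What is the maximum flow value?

Computing max flow:
  Flow on (0->2): 2/2
  Flow on (0->3): 3/3
  Flow on (0->5): 4/4
  Flow on (2->6): 2/10
  Flow on (3->6): 3/4
  Flow on (5->6): 4/5
Maximum flow = 9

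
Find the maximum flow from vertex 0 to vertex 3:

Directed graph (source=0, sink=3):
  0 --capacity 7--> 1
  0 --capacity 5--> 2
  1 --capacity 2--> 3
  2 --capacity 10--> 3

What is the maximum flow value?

Computing max flow:
  Flow on (0->1): 2/7
  Flow on (0->2): 5/5
  Flow on (1->3): 2/2
  Flow on (2->3): 5/10
Maximum flow = 7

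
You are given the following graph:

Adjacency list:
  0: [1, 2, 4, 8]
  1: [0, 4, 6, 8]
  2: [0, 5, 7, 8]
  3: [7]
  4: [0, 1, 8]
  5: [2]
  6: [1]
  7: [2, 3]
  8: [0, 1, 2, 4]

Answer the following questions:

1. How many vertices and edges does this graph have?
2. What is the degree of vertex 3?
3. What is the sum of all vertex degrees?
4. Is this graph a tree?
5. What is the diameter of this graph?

Count: 9 vertices, 12 edges.
Vertex 3 has neighbors [7], degree = 1.
Handshaking lemma: 2 * 12 = 24.
A tree on 9 vertices has 8 edges. This graph has 12 edges (4 extra). Not a tree.
Diameter (longest shortest path) = 5.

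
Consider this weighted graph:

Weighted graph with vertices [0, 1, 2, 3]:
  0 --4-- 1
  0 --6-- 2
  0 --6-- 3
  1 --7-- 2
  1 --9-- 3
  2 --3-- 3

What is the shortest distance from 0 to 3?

Using Dijkstra's algorithm from vertex 0:
Shortest path: 0 -> 3
Total weight: 6 = 6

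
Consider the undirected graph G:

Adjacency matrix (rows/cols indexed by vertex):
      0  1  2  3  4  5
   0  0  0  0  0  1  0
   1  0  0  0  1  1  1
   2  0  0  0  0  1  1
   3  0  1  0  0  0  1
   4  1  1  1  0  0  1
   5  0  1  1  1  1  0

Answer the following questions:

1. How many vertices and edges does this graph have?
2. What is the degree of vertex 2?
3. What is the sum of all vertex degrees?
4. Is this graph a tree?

Count: 6 vertices, 8 edges.
Vertex 2 has neighbors [4, 5], degree = 2.
Handshaking lemma: 2 * 8 = 16.
A tree on 6 vertices has 5 edges. This graph has 8 edges (3 extra). Not a tree.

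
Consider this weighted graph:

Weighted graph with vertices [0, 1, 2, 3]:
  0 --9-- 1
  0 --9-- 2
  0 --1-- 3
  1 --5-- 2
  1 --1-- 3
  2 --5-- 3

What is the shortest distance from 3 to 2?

Using Dijkstra's algorithm from vertex 3:
Shortest path: 3 -> 2
Total weight: 5 = 5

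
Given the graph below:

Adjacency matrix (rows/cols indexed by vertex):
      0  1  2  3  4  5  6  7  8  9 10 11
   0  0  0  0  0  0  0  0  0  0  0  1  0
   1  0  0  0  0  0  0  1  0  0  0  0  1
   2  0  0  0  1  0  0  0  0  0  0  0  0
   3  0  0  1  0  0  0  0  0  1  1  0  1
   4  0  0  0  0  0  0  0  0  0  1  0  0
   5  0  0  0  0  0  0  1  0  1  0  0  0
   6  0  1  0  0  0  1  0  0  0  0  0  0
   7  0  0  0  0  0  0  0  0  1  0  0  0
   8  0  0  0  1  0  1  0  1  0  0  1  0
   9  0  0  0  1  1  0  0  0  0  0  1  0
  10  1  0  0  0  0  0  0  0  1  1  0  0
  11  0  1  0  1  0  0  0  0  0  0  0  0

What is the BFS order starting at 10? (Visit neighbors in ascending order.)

BFS from vertex 10 (neighbors processed in ascending order):
Visit order: 10, 0, 8, 9, 3, 5, 7, 4, 2, 11, 6, 1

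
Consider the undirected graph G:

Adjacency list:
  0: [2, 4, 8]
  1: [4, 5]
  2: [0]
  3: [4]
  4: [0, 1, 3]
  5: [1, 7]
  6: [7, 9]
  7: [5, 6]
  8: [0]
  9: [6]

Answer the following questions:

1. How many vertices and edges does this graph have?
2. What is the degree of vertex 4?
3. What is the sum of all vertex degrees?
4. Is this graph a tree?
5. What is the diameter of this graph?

Count: 10 vertices, 9 edges.
Vertex 4 has neighbors [0, 1, 3], degree = 3.
Handshaking lemma: 2 * 9 = 18.
A graph is a tree iff it is connected and has exactly n-1 edges. This graph is connected (all 10 vertices in one component) and has 10-1 = 9 edges. It is a tree.
Diameter (longest shortest path) = 7.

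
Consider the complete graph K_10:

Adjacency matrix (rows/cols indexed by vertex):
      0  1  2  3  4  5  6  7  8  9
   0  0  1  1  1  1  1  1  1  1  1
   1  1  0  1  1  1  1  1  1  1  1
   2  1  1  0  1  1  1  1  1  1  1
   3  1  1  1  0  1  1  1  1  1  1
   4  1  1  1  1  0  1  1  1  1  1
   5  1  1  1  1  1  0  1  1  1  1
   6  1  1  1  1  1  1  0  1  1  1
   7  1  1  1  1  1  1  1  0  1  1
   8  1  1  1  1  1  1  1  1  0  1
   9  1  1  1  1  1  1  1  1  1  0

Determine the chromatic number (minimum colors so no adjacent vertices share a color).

In K_10, every vertex is adjacent to every other vertex.
Each vertex needs a unique color.
Chromatic number = 10.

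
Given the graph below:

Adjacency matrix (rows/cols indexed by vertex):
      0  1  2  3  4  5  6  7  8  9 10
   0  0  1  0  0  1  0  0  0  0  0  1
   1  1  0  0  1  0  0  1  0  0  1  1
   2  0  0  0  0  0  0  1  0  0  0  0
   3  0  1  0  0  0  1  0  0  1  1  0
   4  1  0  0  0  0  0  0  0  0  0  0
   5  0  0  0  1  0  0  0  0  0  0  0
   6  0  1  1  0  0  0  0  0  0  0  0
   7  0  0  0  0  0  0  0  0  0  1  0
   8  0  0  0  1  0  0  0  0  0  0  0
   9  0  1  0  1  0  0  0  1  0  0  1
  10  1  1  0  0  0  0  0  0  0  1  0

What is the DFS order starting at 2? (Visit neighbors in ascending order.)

DFS from vertex 2 (neighbors processed in ascending order):
Visit order: 2, 6, 1, 0, 4, 10, 9, 3, 5, 8, 7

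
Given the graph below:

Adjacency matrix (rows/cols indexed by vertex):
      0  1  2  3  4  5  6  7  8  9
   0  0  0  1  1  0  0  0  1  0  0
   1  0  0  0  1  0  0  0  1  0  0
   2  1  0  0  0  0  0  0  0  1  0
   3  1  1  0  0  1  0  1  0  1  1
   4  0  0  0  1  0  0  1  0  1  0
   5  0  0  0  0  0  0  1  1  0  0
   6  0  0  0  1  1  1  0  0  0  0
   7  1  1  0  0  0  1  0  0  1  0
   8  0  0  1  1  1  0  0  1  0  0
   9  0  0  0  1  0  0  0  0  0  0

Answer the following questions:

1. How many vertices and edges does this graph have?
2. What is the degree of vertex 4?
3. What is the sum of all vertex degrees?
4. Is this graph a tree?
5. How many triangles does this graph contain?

Count: 10 vertices, 15 edges.
Vertex 4 has neighbors [3, 6, 8], degree = 3.
Handshaking lemma: 2 * 15 = 30.
A tree on 10 vertices has 9 edges. This graph has 15 edges (6 extra). Not a tree.
Number of triangles = 2.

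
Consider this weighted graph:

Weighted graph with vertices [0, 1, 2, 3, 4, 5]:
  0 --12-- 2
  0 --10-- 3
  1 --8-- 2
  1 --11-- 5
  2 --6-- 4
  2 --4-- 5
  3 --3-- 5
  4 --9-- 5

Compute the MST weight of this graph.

Applying Kruskal's algorithm (sort edges by weight, add if no cycle):
  Add (3,5) w=3
  Add (2,5) w=4
  Add (2,4) w=6
  Add (1,2) w=8
  Skip (4,5) w=9 (creates cycle)
  Add (0,3) w=10
  Skip (1,5) w=11 (creates cycle)
  Skip (0,2) w=12 (creates cycle)
MST weight = 31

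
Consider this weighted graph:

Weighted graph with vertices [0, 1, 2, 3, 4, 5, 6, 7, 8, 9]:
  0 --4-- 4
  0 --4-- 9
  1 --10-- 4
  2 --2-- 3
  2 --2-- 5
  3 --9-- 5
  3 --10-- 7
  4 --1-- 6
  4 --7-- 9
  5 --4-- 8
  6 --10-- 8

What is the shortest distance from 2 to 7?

Using Dijkstra's algorithm from vertex 2:
Shortest path: 2 -> 3 -> 7
Total weight: 2 + 10 = 12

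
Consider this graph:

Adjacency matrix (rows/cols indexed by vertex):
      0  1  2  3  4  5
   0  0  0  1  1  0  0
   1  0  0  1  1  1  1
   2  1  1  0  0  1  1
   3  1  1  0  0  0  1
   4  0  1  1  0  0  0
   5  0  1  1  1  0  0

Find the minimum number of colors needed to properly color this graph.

The graph has a maximum clique of size 3 (lower bound on chromatic number).
A valid 3-coloring: {0: 0, 1: 0, 2: 1, 3: 1, 4: 2, 5: 2}.
Chromatic number = 3.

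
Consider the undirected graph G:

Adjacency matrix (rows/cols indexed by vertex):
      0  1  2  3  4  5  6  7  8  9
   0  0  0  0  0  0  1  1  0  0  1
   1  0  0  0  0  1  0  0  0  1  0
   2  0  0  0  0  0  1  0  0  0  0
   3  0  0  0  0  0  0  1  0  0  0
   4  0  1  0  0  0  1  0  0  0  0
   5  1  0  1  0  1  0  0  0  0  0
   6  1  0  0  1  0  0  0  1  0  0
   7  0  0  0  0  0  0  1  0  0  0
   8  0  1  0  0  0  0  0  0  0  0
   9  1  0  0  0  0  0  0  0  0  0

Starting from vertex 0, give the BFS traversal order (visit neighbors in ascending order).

BFS from vertex 0 (neighbors processed in ascending order):
Visit order: 0, 5, 6, 9, 2, 4, 3, 7, 1, 8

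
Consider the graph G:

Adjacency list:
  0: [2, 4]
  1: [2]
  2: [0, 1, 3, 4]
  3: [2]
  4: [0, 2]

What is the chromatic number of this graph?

The graph has a maximum clique of size 3 (lower bound on chromatic number).
A valid 3-coloring: {0: 1, 1: 1, 2: 0, 3: 1, 4: 2}.
Chromatic number = 3.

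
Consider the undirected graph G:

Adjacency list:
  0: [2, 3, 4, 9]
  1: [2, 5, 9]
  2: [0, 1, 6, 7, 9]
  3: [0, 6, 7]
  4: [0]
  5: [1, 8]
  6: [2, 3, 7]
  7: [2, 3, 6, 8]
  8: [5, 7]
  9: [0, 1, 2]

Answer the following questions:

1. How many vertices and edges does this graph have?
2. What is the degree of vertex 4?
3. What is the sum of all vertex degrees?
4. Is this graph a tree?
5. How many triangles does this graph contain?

Count: 10 vertices, 15 edges.
Vertex 4 has neighbors [0], degree = 1.
Handshaking lemma: 2 * 15 = 30.
A tree on 10 vertices has 9 edges. This graph has 15 edges (6 extra). Not a tree.
Number of triangles = 4.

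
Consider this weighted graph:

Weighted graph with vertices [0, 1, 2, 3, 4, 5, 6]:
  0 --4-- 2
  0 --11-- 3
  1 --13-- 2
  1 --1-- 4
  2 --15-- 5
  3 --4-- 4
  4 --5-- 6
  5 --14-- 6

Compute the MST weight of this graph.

Applying Kruskal's algorithm (sort edges by weight, add if no cycle):
  Add (1,4) w=1
  Add (0,2) w=4
  Add (3,4) w=4
  Add (4,6) w=5
  Add (0,3) w=11
  Skip (1,2) w=13 (creates cycle)
  Add (5,6) w=14
  Skip (2,5) w=15 (creates cycle)
MST weight = 39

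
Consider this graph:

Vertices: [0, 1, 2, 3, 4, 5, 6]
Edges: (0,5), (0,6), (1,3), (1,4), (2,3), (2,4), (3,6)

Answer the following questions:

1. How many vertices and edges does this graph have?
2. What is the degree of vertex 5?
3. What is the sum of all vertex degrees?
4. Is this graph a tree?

Count: 7 vertices, 7 edges.
Vertex 5 has neighbors [0], degree = 1.
Handshaking lemma: 2 * 7 = 14.
A tree on 7 vertices has 6 edges. This graph has 7 edges (1 extra). Not a tree.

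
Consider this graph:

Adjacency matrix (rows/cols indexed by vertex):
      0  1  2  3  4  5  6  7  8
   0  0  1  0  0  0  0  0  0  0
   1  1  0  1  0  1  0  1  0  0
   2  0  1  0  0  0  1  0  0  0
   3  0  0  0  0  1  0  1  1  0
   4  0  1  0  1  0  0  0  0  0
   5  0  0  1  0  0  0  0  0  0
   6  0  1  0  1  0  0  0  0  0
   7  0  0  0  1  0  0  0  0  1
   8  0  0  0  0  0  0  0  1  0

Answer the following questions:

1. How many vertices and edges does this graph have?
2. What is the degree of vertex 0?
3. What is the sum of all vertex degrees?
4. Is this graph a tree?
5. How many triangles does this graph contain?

Count: 9 vertices, 9 edges.
Vertex 0 has neighbors [1], degree = 1.
Handshaking lemma: 2 * 9 = 18.
A tree on 9 vertices has 8 edges. This graph has 9 edges (1 extra). Not a tree.
Number of triangles = 0.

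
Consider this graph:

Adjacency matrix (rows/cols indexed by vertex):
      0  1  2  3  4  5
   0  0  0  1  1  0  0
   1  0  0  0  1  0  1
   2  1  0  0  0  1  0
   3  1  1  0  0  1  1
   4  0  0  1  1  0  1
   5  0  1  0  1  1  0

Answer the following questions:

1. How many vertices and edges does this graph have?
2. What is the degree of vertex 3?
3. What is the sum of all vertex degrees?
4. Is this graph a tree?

Count: 6 vertices, 8 edges.
Vertex 3 has neighbors [0, 1, 4, 5], degree = 4.
Handshaking lemma: 2 * 8 = 16.
A tree on 6 vertices has 5 edges. This graph has 8 edges (3 extra). Not a tree.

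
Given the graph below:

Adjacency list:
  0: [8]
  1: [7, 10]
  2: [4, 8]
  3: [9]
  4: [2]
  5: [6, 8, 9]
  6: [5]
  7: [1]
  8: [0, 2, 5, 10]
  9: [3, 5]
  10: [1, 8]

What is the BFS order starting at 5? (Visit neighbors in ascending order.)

BFS from vertex 5 (neighbors processed in ascending order):
Visit order: 5, 6, 8, 9, 0, 2, 10, 3, 4, 1, 7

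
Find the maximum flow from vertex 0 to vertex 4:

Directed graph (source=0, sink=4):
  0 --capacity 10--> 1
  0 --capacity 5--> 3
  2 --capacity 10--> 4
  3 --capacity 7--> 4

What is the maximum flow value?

Computing max flow:
  Flow on (0->3): 5/5
  Flow on (3->4): 5/7
Maximum flow = 5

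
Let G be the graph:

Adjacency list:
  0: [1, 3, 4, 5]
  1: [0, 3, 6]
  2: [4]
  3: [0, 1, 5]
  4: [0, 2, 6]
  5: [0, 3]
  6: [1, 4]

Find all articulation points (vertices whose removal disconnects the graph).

An articulation point is a vertex whose removal disconnects the graph.
Articulation points: [4]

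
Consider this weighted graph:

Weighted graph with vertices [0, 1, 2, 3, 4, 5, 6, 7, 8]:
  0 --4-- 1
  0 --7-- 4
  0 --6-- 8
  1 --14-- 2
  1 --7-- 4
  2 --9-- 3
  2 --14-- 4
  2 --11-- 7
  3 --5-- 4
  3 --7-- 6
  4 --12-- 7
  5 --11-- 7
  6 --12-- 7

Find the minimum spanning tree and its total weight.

Applying Kruskal's algorithm (sort edges by weight, add if no cycle):
  Add (0,1) w=4
  Add (3,4) w=5
  Add (0,8) w=6
  Add (0,4) w=7
  Skip (1,4) w=7 (creates cycle)
  Add (3,6) w=7
  Add (2,3) w=9
  Add (2,7) w=11
  Add (5,7) w=11
  Skip (4,7) w=12 (creates cycle)
  Skip (6,7) w=12 (creates cycle)
  Skip (1,2) w=14 (creates cycle)
  Skip (2,4) w=14 (creates cycle)
MST weight = 60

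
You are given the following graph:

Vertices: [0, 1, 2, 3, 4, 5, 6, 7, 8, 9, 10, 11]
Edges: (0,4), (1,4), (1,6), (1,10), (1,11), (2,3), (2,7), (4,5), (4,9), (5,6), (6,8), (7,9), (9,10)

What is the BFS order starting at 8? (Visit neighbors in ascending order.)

BFS from vertex 8 (neighbors processed in ascending order):
Visit order: 8, 6, 1, 5, 4, 10, 11, 0, 9, 7, 2, 3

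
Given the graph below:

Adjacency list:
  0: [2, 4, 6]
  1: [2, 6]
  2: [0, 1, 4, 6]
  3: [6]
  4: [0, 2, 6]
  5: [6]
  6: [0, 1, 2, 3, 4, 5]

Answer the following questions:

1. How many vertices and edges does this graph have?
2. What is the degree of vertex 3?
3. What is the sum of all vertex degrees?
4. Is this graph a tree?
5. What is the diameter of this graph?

Count: 7 vertices, 10 edges.
Vertex 3 has neighbors [6], degree = 1.
Handshaking lemma: 2 * 10 = 20.
A tree on 7 vertices has 6 edges. This graph has 10 edges (4 extra). Not a tree.
Diameter (longest shortest path) = 2.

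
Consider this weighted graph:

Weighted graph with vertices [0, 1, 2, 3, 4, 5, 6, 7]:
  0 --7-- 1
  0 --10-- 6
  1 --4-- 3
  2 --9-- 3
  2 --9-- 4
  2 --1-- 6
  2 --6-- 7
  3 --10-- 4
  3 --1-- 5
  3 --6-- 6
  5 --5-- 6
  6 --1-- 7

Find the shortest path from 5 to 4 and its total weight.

Using Dijkstra's algorithm from vertex 5:
Shortest path: 5 -> 3 -> 4
Total weight: 1 + 10 = 11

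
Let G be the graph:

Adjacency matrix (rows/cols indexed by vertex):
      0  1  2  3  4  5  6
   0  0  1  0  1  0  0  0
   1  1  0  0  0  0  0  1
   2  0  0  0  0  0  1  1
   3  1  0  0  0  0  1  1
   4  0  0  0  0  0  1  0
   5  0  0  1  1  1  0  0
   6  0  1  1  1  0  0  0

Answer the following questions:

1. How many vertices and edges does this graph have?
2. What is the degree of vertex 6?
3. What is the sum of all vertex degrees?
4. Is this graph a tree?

Count: 7 vertices, 8 edges.
Vertex 6 has neighbors [1, 2, 3], degree = 3.
Handshaking lemma: 2 * 8 = 16.
A tree on 7 vertices has 6 edges. This graph has 8 edges (2 extra). Not a tree.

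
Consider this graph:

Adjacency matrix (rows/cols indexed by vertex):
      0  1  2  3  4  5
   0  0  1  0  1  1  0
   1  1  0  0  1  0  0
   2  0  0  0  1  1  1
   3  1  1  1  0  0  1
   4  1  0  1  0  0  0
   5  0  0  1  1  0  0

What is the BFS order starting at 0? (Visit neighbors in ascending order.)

BFS from vertex 0 (neighbors processed in ascending order):
Visit order: 0, 1, 3, 4, 2, 5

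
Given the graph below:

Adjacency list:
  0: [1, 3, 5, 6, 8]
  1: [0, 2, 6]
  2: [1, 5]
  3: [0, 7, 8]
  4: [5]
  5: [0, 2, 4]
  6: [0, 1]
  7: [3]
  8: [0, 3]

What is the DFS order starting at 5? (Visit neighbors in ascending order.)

DFS from vertex 5 (neighbors processed in ascending order):
Visit order: 5, 0, 1, 2, 6, 3, 7, 8, 4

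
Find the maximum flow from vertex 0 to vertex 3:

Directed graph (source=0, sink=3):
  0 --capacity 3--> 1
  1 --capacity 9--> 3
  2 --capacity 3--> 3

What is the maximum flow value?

Computing max flow:
  Flow on (0->1): 3/3
  Flow on (1->3): 3/9
Maximum flow = 3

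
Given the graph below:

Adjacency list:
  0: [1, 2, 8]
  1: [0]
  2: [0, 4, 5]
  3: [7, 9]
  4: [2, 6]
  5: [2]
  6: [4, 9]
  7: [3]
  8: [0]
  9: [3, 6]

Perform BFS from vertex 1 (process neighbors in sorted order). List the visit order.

BFS from vertex 1 (neighbors processed in ascending order):
Visit order: 1, 0, 2, 8, 4, 5, 6, 9, 3, 7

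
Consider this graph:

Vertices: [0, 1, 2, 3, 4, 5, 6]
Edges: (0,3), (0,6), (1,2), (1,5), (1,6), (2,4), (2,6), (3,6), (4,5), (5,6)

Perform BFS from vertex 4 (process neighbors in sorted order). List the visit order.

BFS from vertex 4 (neighbors processed in ascending order):
Visit order: 4, 2, 5, 1, 6, 0, 3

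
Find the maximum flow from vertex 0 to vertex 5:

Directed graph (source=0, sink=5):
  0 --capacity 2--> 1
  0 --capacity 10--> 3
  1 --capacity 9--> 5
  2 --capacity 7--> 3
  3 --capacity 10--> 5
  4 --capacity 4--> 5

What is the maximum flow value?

Computing max flow:
  Flow on (0->1): 2/2
  Flow on (0->3): 10/10
  Flow on (1->5): 2/9
  Flow on (3->5): 10/10
Maximum flow = 12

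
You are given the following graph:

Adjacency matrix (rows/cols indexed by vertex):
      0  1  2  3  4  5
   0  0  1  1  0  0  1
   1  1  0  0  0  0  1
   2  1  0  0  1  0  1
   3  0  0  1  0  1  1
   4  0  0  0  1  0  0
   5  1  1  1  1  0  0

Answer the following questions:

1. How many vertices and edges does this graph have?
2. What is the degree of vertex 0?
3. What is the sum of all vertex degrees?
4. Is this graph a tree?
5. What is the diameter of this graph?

Count: 6 vertices, 8 edges.
Vertex 0 has neighbors [1, 2, 5], degree = 3.
Handshaking lemma: 2 * 8 = 16.
A tree on 6 vertices has 5 edges. This graph has 8 edges (3 extra). Not a tree.
Diameter (longest shortest path) = 3.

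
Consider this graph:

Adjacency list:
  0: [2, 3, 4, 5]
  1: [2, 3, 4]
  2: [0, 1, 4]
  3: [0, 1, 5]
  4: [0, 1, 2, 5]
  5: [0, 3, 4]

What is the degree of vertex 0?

Vertex 0 has neighbors [2, 3, 4, 5], so deg(0) = 4.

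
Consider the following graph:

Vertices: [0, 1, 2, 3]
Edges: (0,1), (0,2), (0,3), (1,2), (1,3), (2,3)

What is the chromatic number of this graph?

The graph has a maximum clique of size 4 (lower bound on chromatic number).
A valid 4-coloring: {0: 0, 1: 1, 2: 2, 3: 3}.
Chromatic number = 4.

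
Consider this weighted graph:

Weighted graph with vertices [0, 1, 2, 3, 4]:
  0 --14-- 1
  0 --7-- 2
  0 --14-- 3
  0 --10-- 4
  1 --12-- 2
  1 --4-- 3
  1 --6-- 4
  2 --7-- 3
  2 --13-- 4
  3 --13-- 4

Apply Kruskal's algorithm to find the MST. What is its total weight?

Applying Kruskal's algorithm (sort edges by weight, add if no cycle):
  Add (1,3) w=4
  Add (1,4) w=6
  Add (0,2) w=7
  Add (2,3) w=7
  Skip (0,4) w=10 (creates cycle)
  Skip (1,2) w=12 (creates cycle)
  Skip (2,4) w=13 (creates cycle)
  Skip (3,4) w=13 (creates cycle)
  Skip (0,1) w=14 (creates cycle)
  Skip (0,3) w=14 (creates cycle)
MST weight = 24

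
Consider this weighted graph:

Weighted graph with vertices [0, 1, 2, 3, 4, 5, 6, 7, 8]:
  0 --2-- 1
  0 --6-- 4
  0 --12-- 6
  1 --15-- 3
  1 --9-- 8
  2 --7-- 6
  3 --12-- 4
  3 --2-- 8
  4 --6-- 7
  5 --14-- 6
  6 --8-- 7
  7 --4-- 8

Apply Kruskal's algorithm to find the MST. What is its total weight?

Applying Kruskal's algorithm (sort edges by weight, add if no cycle):
  Add (0,1) w=2
  Add (3,8) w=2
  Add (7,8) w=4
  Add (0,4) w=6
  Add (4,7) w=6
  Add (2,6) w=7
  Add (6,7) w=8
  Skip (1,8) w=9 (creates cycle)
  Skip (0,6) w=12 (creates cycle)
  Skip (3,4) w=12 (creates cycle)
  Add (5,6) w=14
  Skip (1,3) w=15 (creates cycle)
MST weight = 49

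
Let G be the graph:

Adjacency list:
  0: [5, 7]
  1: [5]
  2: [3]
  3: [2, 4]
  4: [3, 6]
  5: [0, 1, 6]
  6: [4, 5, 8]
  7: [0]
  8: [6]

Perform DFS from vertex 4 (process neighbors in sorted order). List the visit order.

DFS from vertex 4 (neighbors processed in ascending order):
Visit order: 4, 3, 2, 6, 5, 0, 7, 1, 8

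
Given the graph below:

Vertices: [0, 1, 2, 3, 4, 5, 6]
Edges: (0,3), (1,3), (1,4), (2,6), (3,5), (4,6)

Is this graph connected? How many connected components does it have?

Checking connectivity: the graph has 1 connected component(s).
All vertices are reachable from each other. The graph IS connected.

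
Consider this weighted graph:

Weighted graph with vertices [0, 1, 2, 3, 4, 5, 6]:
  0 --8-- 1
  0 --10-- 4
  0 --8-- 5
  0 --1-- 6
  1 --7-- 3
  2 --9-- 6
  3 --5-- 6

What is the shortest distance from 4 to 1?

Using Dijkstra's algorithm from vertex 4:
Shortest path: 4 -> 0 -> 1
Total weight: 10 + 8 = 18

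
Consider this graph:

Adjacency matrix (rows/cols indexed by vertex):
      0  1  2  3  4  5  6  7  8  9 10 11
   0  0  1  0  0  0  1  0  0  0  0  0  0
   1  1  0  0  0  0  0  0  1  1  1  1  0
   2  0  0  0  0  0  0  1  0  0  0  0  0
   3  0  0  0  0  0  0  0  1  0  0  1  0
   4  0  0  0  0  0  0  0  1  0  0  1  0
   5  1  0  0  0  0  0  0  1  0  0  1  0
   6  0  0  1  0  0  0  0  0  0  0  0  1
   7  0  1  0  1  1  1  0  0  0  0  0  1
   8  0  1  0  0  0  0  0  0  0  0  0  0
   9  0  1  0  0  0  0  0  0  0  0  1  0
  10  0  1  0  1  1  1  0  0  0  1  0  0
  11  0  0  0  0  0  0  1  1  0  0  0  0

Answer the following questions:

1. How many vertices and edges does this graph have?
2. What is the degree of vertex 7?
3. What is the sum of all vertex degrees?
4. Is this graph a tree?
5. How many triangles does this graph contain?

Count: 12 vertices, 16 edges.
Vertex 7 has neighbors [1, 3, 4, 5, 11], degree = 5.
Handshaking lemma: 2 * 16 = 32.
A tree on 12 vertices has 11 edges. This graph has 16 edges (5 extra). Not a tree.
Number of triangles = 1.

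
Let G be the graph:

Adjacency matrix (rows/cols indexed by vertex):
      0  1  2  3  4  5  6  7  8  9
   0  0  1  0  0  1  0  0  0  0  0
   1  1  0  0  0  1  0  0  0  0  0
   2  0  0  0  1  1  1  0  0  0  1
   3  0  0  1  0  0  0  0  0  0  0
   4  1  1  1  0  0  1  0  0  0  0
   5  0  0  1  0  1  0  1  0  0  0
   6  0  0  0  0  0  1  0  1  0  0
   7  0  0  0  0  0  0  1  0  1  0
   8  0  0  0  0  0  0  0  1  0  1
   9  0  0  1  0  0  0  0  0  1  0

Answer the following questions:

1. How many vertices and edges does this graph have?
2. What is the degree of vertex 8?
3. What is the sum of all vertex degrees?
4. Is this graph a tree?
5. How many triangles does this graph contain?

Count: 10 vertices, 12 edges.
Vertex 8 has neighbors [7, 9], degree = 2.
Handshaking lemma: 2 * 12 = 24.
A tree on 10 vertices has 9 edges. This graph has 12 edges (3 extra). Not a tree.
Number of triangles = 2.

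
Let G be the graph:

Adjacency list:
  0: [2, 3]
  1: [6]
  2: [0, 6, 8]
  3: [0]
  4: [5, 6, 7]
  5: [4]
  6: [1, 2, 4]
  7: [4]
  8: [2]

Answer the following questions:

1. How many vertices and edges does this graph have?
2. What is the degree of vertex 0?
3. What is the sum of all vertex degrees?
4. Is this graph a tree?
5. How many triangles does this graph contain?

Count: 9 vertices, 8 edges.
Vertex 0 has neighbors [2, 3], degree = 2.
Handshaking lemma: 2 * 8 = 16.
A graph is a tree iff it is connected and has exactly n-1 edges. This graph is connected (all 9 vertices in one component) and has 9-1 = 8 edges. It is a tree.
Number of triangles = 0.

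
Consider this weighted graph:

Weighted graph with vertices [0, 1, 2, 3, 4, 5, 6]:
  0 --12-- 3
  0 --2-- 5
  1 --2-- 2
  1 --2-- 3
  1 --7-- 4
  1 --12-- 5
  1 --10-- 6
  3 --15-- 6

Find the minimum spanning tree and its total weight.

Applying Kruskal's algorithm (sort edges by weight, add if no cycle):
  Add (0,5) w=2
  Add (1,3) w=2
  Add (1,2) w=2
  Add (1,4) w=7
  Add (1,6) w=10
  Add (0,3) w=12
  Skip (1,5) w=12 (creates cycle)
  Skip (3,6) w=15 (creates cycle)
MST weight = 35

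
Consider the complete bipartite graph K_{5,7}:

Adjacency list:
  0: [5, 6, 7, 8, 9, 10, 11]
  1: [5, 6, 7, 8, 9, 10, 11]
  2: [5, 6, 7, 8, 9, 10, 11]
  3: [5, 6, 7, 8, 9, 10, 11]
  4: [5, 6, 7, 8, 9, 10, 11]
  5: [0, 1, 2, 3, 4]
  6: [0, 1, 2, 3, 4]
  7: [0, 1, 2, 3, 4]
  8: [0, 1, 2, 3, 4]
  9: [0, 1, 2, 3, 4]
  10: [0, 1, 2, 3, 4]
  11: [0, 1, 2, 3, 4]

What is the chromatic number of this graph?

K_{5,7} is bipartite: vertices split into two independent sets of size 5 and 7.
Color one set 0, the other 1. No adjacent vertices share a color.
Chromatic number = 2.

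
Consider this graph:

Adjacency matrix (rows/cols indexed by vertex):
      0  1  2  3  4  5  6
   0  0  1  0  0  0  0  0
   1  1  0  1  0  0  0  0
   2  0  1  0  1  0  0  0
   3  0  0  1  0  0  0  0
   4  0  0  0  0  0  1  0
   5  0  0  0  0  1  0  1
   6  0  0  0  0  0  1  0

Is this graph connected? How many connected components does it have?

Checking connectivity: the graph has 2 connected component(s).
Components: [[0, 1, 2, 3], [4, 5, 6]]. The graph is NOT connected.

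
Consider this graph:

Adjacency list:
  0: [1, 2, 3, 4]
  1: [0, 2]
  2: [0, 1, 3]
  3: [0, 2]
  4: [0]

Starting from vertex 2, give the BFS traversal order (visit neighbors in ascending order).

BFS from vertex 2 (neighbors processed in ascending order):
Visit order: 2, 0, 1, 3, 4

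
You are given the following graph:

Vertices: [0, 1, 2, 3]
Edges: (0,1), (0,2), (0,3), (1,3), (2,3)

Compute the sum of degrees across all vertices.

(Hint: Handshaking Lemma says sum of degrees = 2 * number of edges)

Count edges: 5 edges.
By Handshaking Lemma: sum of degrees = 2 * 5 = 10.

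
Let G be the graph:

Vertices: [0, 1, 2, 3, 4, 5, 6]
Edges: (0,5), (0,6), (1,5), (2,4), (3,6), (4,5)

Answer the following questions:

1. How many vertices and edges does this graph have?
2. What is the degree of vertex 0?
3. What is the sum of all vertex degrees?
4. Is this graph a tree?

Count: 7 vertices, 6 edges.
Vertex 0 has neighbors [5, 6], degree = 2.
Handshaking lemma: 2 * 6 = 12.
A graph is a tree iff it is connected and has exactly n-1 edges. This graph is connected (all 7 vertices in one component) and has 7-1 = 6 edges. It is a tree.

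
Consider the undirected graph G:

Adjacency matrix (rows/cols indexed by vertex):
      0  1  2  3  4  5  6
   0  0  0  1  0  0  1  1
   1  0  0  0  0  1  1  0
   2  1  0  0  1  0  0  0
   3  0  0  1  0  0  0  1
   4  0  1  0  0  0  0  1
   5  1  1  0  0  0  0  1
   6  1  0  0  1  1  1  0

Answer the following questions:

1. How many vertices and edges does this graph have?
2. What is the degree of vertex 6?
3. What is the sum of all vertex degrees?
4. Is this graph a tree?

Count: 7 vertices, 9 edges.
Vertex 6 has neighbors [0, 3, 4, 5], degree = 4.
Handshaking lemma: 2 * 9 = 18.
A tree on 7 vertices has 6 edges. This graph has 9 edges (3 extra). Not a tree.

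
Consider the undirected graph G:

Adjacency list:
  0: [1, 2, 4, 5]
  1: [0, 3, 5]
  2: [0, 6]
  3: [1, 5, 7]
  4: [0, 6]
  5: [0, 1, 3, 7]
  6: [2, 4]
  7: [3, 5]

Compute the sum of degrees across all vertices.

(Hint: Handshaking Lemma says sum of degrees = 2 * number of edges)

Count edges: 11 edges.
By Handshaking Lemma: sum of degrees = 2 * 11 = 22.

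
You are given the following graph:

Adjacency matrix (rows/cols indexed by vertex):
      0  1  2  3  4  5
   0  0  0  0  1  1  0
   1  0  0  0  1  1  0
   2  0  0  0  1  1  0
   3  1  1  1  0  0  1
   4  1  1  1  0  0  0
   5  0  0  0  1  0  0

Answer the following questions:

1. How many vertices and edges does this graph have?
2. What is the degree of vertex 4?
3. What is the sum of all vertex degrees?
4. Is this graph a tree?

Count: 6 vertices, 7 edges.
Vertex 4 has neighbors [0, 1, 2], degree = 3.
Handshaking lemma: 2 * 7 = 14.
A tree on 6 vertices has 5 edges. This graph has 7 edges (2 extra). Not a tree.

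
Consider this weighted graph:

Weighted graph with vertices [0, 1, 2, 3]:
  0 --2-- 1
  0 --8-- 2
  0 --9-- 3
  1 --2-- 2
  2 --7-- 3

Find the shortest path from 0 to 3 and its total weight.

Using Dijkstra's algorithm from vertex 0:
Shortest path: 0 -> 3
Total weight: 9 = 9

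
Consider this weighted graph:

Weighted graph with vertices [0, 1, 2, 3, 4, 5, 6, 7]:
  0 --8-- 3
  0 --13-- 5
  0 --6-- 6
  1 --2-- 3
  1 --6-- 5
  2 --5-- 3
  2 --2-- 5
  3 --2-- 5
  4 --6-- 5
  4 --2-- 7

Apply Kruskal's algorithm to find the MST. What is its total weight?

Applying Kruskal's algorithm (sort edges by weight, add if no cycle):
  Add (1,3) w=2
  Add (2,5) w=2
  Add (3,5) w=2
  Add (4,7) w=2
  Skip (2,3) w=5 (creates cycle)
  Add (0,6) w=6
  Skip (1,5) w=6 (creates cycle)
  Add (4,5) w=6
  Add (0,3) w=8
  Skip (0,5) w=13 (creates cycle)
MST weight = 28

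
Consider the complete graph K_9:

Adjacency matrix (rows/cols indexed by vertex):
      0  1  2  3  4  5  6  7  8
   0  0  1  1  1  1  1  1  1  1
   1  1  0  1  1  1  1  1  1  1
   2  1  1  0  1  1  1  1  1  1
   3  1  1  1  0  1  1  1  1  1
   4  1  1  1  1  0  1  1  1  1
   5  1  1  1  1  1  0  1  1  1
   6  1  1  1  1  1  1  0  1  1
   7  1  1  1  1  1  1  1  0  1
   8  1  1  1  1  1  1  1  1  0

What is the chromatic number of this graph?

In K_9, every vertex is adjacent to every other vertex.
Each vertex needs a unique color.
Chromatic number = 9.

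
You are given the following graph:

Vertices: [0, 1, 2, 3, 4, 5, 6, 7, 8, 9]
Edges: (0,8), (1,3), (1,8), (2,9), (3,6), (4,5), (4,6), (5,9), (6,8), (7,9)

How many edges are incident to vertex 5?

Vertex 5 has neighbors [4, 9], so deg(5) = 2.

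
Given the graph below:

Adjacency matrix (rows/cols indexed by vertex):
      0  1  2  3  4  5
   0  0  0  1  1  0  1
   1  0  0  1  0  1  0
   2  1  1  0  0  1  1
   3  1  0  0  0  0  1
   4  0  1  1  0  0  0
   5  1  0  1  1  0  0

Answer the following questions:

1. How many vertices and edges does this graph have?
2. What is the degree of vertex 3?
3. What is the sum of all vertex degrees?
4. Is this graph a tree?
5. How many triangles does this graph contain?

Count: 6 vertices, 8 edges.
Vertex 3 has neighbors [0, 5], degree = 2.
Handshaking lemma: 2 * 8 = 16.
A tree on 6 vertices has 5 edges. This graph has 8 edges (3 extra). Not a tree.
Number of triangles = 3.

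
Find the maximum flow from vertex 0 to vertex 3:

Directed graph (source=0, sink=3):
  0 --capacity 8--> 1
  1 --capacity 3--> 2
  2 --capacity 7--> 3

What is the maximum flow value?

Computing max flow:
  Flow on (0->1): 3/8
  Flow on (1->2): 3/3
  Flow on (2->3): 3/7
Maximum flow = 3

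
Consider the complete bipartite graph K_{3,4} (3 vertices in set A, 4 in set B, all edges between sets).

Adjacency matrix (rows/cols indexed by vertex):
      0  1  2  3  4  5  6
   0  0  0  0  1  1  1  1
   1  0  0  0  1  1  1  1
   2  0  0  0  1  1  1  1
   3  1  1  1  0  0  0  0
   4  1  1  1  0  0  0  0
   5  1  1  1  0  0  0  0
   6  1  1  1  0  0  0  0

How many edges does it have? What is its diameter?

K_{3,4} has 3 * 4 = 12 edges.
Any vertex reaches any opposite-side vertex in 1 step; same-side vertices reach in 2 steps via any opposite-side vertex.
Diameter = 2.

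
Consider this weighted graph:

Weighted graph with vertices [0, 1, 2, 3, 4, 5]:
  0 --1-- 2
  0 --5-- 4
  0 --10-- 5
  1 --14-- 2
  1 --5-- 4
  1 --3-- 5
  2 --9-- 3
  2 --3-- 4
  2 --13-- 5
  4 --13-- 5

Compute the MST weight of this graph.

Applying Kruskal's algorithm (sort edges by weight, add if no cycle):
  Add (0,2) w=1
  Add (1,5) w=3
  Add (2,4) w=3
  Skip (0,4) w=5 (creates cycle)
  Add (1,4) w=5
  Add (2,3) w=9
  Skip (0,5) w=10 (creates cycle)
  Skip (2,5) w=13 (creates cycle)
  Skip (4,5) w=13 (creates cycle)
  Skip (1,2) w=14 (creates cycle)
MST weight = 21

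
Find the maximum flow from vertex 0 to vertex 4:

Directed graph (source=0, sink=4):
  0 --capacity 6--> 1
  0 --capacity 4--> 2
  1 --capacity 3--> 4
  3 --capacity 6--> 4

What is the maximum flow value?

Computing max flow:
  Flow on (0->1): 3/6
  Flow on (1->4): 3/3
Maximum flow = 3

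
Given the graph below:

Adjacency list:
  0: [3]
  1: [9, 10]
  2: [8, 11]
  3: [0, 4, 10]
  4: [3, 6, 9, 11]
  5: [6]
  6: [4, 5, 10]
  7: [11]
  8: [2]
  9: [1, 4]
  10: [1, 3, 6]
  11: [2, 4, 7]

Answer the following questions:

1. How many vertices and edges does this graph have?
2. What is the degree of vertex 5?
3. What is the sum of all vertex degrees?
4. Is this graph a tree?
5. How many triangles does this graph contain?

Count: 12 vertices, 13 edges.
Vertex 5 has neighbors [6], degree = 1.
Handshaking lemma: 2 * 13 = 26.
A tree on 12 vertices has 11 edges. This graph has 13 edges (2 extra). Not a tree.
Number of triangles = 0.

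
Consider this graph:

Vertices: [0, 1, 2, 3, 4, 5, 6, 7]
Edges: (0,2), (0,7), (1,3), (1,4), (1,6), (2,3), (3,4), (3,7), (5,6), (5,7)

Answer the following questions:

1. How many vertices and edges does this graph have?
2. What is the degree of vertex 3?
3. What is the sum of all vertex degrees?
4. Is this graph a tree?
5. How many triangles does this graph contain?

Count: 8 vertices, 10 edges.
Vertex 3 has neighbors [1, 2, 4, 7], degree = 4.
Handshaking lemma: 2 * 10 = 20.
A tree on 8 vertices has 7 edges. This graph has 10 edges (3 extra). Not a tree.
Number of triangles = 1.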